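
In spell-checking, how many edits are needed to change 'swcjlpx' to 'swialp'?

Let D[i][j] be the edit distance between the first i characters of 'swcjlpx' and the first j characters of 'swialp', with D[i][0] = i, D[0][j] = j, and D[i][j] = D[i-1][j-1] if the characters match, else 1 + min(D[i-1][j], D[i][j-1], D[i-1][j-1]). Filling the table (rows: prefixes of 'swcjlpx', columns: prefixes of 'swialp'):
     ε  s  w  i  a  l  p
  ε  0  1  2  3  4  5  6
  s  1  0  1  2  3  4  5
  w  2  1  0  1  2  3  4
  c  3  2  1  1  2  3  4
  j  4  3  2  2  2  3  4
  l  5  4  3  3  3  2  3
  p  6  5  4  4  4  3  2
  x  7  6  5  5  5  4  3
The bottom-right entry gives D[7][6] = 3, so no sequence of fewer than 3 edits works. Backtracking through the table gives one optimal edit sequence (3 edits):
  swcjlpx → swijlpx (sub c→i @3)
  swijlpx → swialpx (sub j→a @4)
  swialpx → swialp (del x @7)
Edit distance = 3.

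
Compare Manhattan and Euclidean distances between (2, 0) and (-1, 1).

L1 = |2 - (-1)| + |0 - 1| = 3 + 1 = 4
L2 = √(3² + 1²) = √10 ≈ 3.1623
L1 ≥ L2 always (equality iff movement is along one axis); L1 > L2 here.
Ratio L1/L2 = 4/√10 ≈ 1.2649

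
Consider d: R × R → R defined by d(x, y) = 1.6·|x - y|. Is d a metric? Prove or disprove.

Yes. Since |x - y| is a metric on R and 1.6 > 0, the positive scalar multiple 1.6·|x - y| is also a metric: scaling by a positive constant preserves non-negativity, identity (d=0 ⟺ |x-y|=0 ⟺ x=y), symmetry, and the triangle inequality.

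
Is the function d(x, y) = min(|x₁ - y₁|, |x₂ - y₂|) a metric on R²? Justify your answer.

No. d fails identity of indiscernibles: take x = (4, 0) and y = (4, 3). Then d(x,y) = min(|4 - 4|, |0 - 3|) = min(0, 3) = 0, yet x ≠ y.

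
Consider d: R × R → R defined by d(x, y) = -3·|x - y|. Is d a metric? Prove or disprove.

No. With c = -3 < 0, d fails non-negativity: d(2, 11) = -3·|2 - 11| = -3·9 = -27 < 0.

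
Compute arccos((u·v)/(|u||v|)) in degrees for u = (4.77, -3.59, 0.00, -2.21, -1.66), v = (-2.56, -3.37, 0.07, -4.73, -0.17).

With u = (4.77, -3.59, 0.00, -2.21, -1.66), v = (-2.56, -3.37, 0.07, -4.73, -0.17):
u·v = 4.77·(-2.56) + (-3.59)·(-3.37) + 0·0.07 + (-2.21)·(-4.73) + (-1.66)·(-0.17) = (-12.2112) + 12.0983 + 0 + 10.4533 + 0.2822 = 10.6226.
|u| = √(4.77² + (-3.59)² + 0² + (-2.21)² + (-1.66)²) = √(22.7529 + 12.8881 + 0 + 4.8841 + 2.7556) = √43.2807, |v| = √((-2.56)² + (-3.37)² + 0.07² + (-4.73)² + (-0.17)²) = √(6.5536 + 11.3569 + 0.0049 + 22.3729 + 0.0289) = √40.3172.
cos θ = (u·v)/(|u||v|) = 10.6226/(√43.2807·√40.3172) ≈ 0.254295
θ = arccos(0.254295) ≈ 75.27°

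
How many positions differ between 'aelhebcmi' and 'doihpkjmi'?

Differing positions: 1, 2, 3, 5, 6, 7. Hamming distance = 6.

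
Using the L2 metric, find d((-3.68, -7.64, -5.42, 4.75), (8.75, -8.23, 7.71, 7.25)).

√(Σ(x_i - y_i)²) = √((-3.68 - 8.75)² + (-7.64 - (-8.23))² + (-5.42 - 7.71)² + (4.75 - 7.25)²)
= √((-12.43)² + 0.59² + (-13.13)² + (-2.5)²) = √(154.5049 + 0.3481 + 172.3969 + 6.25) = √333.4999 ≈ 18.262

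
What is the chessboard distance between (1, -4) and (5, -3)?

max(|x_i - y_i|) = max(|1 - 5|, |-4 - (-3)|) = max(4, 1) = 4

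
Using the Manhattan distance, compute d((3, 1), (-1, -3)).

Σ|x_i - y_i| = |3 - (-1)| + |1 - (-3)| = 4 + 4 = 8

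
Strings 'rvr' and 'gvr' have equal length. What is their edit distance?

Let D[i][j] be the edit distance between the first i characters of 'rvr' and the first j characters of 'gvr', with D[i][0] = i, D[0][j] = j, and D[i][j] = D[i-1][j-1] if the characters match, else 1 + min(D[i-1][j], D[i][j-1], D[i-1][j-1]). Filling the table (rows: prefixes of 'rvr', columns: prefixes of 'gvr'):
     ε  g  v  r
  ε  0  1  2  3
  r  1  1  2  2
  v  2  2  1  2
  r  3  3  2  1
The bottom-right entry gives D[3][3] = 1, so no sequence of fewer than 1 edit works. Backtracking through the table gives one optimal edit sequence (1 edit):
  rvr → gvr (sub r→g @1)
Edit distance = 1.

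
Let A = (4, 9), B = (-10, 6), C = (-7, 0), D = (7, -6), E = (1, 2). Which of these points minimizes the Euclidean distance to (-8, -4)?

Distances: d(A) ≈ 17.6918, d(B) ≈ 10.198, d(C) ≈ 4.1231, d(D) ≈ 15.1327, d(E) ≈ 10.8167. Nearest: C = (-7, 0) with distance 4.1231.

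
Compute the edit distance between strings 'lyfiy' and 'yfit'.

Let D[i][j] be the edit distance between the first i characters of 'lyfiy' and the first j characters of 'yfit', with D[i][0] = i, D[0][j] = j, and D[i][j] = D[i-1][j-1] if the characters match, else 1 + min(D[i-1][j], D[i][j-1], D[i-1][j-1]). Filling the table (rows: prefixes of 'lyfiy', columns: prefixes of 'yfit'):
     ε  y  f  i  t
  ε  0  1  2  3  4
  l  1  1  2  3  4
  y  2  1  2  3  4
  f  3  2  1  2  3
  i  4  3  2  1  2
  y  5  4  3  2  2
The bottom-right entry gives D[5][4] = 2, so no sequence of fewer than 2 edits works. Backtracking through the table gives one optimal edit sequence (2 edits):
  lyfiy → yfiy (del l @1)
  yfiy → yfit (sub y→t @4)
Edit distance = 2.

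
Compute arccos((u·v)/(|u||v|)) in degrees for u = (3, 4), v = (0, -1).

With u = (3, 4), v = (0, -1):
u·v = 3·0 + 4·(-1) = 0 + (-4) = -4.
|u| = √(3² + 4²) = √25, |v| = √(0² + (-1)²) = √1, so |u||v| = √(25·1) = √25 = 5.
cos θ = (u·v)/(|u||v|) = -4/5 = -0.8
θ = arccos(-0.8) ≈ 143.13°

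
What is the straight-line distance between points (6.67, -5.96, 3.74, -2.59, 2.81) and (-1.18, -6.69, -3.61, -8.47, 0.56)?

√(Σ(x_i - y_i)²) = √((6.67 - (-1.18))² + (-5.96 - (-6.69))² + (3.74 - (-3.61))² + (-2.59 - (-8.47))² + (2.81 - 0.56)²)
= √(7.85² + 0.73² + 7.35² + 5.88² + 2.25²) = √(61.6225 + 0.5329 + 54.0225 + 34.5744 + 5.0625) = √155.8148 ≈ 12.4826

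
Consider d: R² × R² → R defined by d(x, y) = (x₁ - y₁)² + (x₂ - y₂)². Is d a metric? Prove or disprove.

No. The squared Euclidean distance fails the triangle inequality. Counterexample: x = (0, 0), y = (4, 3), z = (8, 6). d(x,z) = 8² + 6² = 100, but d(x,y) + d(y,z) = (4² + 3²) + (4² + 3²) = 25 + 25 = 50. Since 100 > 50, the triangle inequality is violated. (Note: √d, the ordinary Euclidean distance, IS a metric.)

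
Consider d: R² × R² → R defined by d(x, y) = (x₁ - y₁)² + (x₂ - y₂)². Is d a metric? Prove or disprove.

No. The squared Euclidean distance fails the triangle inequality. Counterexample: x = (0, 0), y = (1, 2), z = (2, 4). d(x,z) = 2² + 4² = 20, but d(x,y) + d(y,z) = (1² + 2²) + (1² + 2²) = 5 + 5 = 10. Since 20 > 10, the triangle inequality is violated. (Note: √d, the ordinary Euclidean distance, IS a metric.)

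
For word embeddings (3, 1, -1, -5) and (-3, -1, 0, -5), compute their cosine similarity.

With u = (3, 1, -1, -5), v = (-3, -1, 0, -5):
u·v = 3·(-3) + 1·(-1) + (-1)·0 + (-5)·(-5) = (-9) + (-1) + 0 + 25 = 15.
|u| = √(3² + 1² + (-1)² + (-5)²) = √36, |v| = √((-3)² + (-1)² + 0² + (-5)²) = √35, so |u||v| = √(36·35) = √1260.
cos θ = (u·v)/(|u||v|) = 15/√1260 ≈ 0.4226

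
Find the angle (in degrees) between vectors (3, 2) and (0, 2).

With u = (3, 2), v = (0, 2):
u·v = 3·0 + 2·2 = 0 + 4 = 4.
|u| = √(3² + 2²) = √13, |v| = √(0² + 2²) = √4, so |u||v| = √(13·4) = √52.
cos θ = (u·v)/(|u||v|) = 4/√52 ≈ 0.5547
θ = arccos(0.5547) ≈ 56.31°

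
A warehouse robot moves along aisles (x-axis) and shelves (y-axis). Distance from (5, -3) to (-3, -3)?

Σ|x_i - y_i| = |5 - (-3)| + |-3 - (-3)| = 8 + 0 = 8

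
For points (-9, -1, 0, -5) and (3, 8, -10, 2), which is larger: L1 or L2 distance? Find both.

L1 = |-9 - 3| + |-1 - 8| + |0 - (-10)| + |-5 - 2| = 12 + 9 + 10 + 7 = 38
L2 = √(12² + 9² + 10² + 7²) = √374 ≈ 19.3391
L1 ≥ L2 always (equality iff movement is along one axis); L1 > L2 here.
Ratio L1/L2 = 38/√374 ≈ 1.9649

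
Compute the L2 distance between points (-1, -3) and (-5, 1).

(Σ|x_i - y_i|^2)^(1/2) = (|-1 - (-5)|^2 + |-3 - 1|^2)^(1/2)
= (4^2 + 4^2)^(1/2) = (16 + 16)^(1/2) = (32)^(1/2) ≈ 5.6569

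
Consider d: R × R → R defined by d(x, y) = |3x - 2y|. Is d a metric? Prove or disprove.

No. d fails symmetry: d(8, 2) = |3·8 - 2·2| = |20| = 20, but d(2, 8) = |3·2 - 2·8| = |-10| = 10. Since 20 ≠ 10, d(x,y) ≠ d(y,x) in general.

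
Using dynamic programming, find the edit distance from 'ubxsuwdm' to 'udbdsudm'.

Let D[i][j] be the edit distance between the first i characters of 'ubxsuwdm' and the first j characters of 'udbdsudm', with D[i][0] = i, D[0][j] = j, and D[i][j] = D[i-1][j-1] if the characters match, else 1 + min(D[i-1][j], D[i][j-1], D[i-1][j-1]). Filling the table (rows: prefixes of 'ubxsuwdm', columns: prefixes of 'udbdsudm'):
     ε  u  d  b  d  s  u  d  m
  ε  0  1  2  3  4  5  6  7  8
  u  1  0  1  2  3  4  5  6  7
  b  2  1  1  1  2  3  4  5  6
  x  3  2  2  2  2  3  4  5  6
  s  4  3  3  3  3  2  3  4  5
  u  5  4  4  4  4  3  2  3  4
  w  6  5  5  5  5  4  3  3  4
  d  7  6  5  6  5  5  4  3  4
  m  8  7  6  6  6  6  5  4  3
The bottom-right entry gives D[8][8] = 3, so no sequence of fewer than 3 edits works. Backtracking through the table gives one optimal edit sequence (3 edits):
  ubxsuwdm → udbxsuwdm (ins d @2)
  udbxsuwdm → udbdsuwdm (sub x→d @4)
  udbdsuwdm → udbdsudm (del w @7)
Edit distance = 3.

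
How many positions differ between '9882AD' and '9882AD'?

Differing positions: none. Hamming distance = 0.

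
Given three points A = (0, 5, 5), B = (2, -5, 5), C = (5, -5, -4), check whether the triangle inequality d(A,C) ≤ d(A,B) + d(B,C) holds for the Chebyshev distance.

d(A,B) = max(2, 10, 0) = 10, d(B,C) = max(3, 0, 9) = 9, d(A,C) = max(5, 10, 9) = 10.
d(A,C) = 10 ≤ 10 + 9 = 19. Triangle inequality is satisfied.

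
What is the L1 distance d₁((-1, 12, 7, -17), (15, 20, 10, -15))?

Σ|x_i - y_i| = |-1 - 15| + |12 - 20| + |7 - 10| + |-17 - (-15)| = 16 + 8 + 3 + 2 = 29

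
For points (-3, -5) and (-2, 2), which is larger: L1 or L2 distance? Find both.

L1 = |-3 - (-2)| + |-5 - 2| = 1 + 7 = 8
L2 = √(1² + 7²) = √50 ≈ 7.0711
L1 ≥ L2 always (equality iff movement is along one axis); L1 > L2 here.
Ratio L1/L2 = 8/√50 ≈ 1.1314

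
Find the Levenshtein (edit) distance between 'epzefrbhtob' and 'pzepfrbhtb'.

Let D[i][j] be the edit distance between the first i characters of 'epzefrbhtob' and the first j characters of 'pzepfrbhtb', with D[i][0] = i, D[0][j] = j, and D[i][j] = D[i-1][j-1] if the characters match, else 1 + min(D[i-1][j], D[i][j-1], D[i-1][j-1]). Filling the table (rows: prefixes of 'epzefrbhtob', columns: prefixes of 'pzepfrbhtb'):
     ε  p  z  e  p  f  r  b  h  t  b
  ε  0  1  2  3  4  5  6  7  8  9 10
  e  1  1  2  2  3  4  5  6  7  8  9
  p  2  1  2  3  2  3  4  5  6  7  8
  z  3  2  1  2  3  3  4  5  6  7  8
  e  4  3  2  1  2  3  4  5  6  7  8
  f  5  4  3  2  2  2  3  4  5  6  7
  r  6  5  4  3  3  3  2  3  4  5  6
  b  7  6  5  4  4  4  3  2  3  4  5
  h  8  7  6  5  5  5  4  3  2  3  4
  t  9  8  7  6  6  6  5  4  3  2  3
  o 10  9  8  7  7  7  6  5  4  3  3
  b 11 10  9  8  8  8  7  6  5  4  3
The bottom-right entry gives D[11][10] = 3, so no sequence of fewer than 3 edits works. Backtracking through the table gives one optimal edit sequence (3 edits):
  epzefrbhtob → pzefrbhtob (del e @1)
  pzefrbhtob → pzepfrbhtob (ins p @4)
  pzepfrbhtob → pzepfrbhtb (del o @10)
Edit distance = 3.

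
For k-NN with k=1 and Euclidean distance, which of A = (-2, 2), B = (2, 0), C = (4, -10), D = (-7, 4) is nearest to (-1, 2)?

Distances: d(A) = 1, d(B) ≈ 3.6056, d(C) = 13, d(D) ≈ 6.3246. Nearest: A = (-2, 2) with distance 1.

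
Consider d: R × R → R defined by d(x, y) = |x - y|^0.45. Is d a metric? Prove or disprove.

Yes. With 0 < p = 0.45 ≤ 1, d(x,y) = |x-y|^0.45 is a metric on R. Non-negativity and symmetry are immediate; |x-y|^0.45 = 0 ⟺ |x-y| = 0 ⟺ x = y. For the triangle inequality, the function t ↦ t^0.45 is subadditive on [0,∞) when p ≤ 1, so |x-z|^0.45 ≤ (|x-y| + |y-z|)^0.45 ≤ |x-y|^0.45 + |y-z|^0.45.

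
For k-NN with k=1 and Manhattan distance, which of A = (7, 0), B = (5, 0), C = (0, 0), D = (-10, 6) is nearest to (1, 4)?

Distances: d(A) = 10, d(B) = 8, d(C) = 5, d(D) = 13. Nearest: C = (0, 0) with distance 5.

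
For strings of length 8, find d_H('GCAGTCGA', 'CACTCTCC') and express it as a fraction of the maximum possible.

Differing positions: 1, 2, 3, 4, 5, 6, 7, 8. Hamming distance = 8. The maximum possible Hamming distance for length-8 strings is 8, so d_H/8 = 8/8 = 1.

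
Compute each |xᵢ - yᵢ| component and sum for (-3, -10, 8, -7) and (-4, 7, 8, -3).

Σ|x_i - y_i| = |-3 - (-4)| + |-10 - 7| + |8 - 8| + |-7 - (-3)| = 1 + 17 + 0 + 4 = 22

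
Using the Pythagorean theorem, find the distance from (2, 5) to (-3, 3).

√(Σ(x_i - y_i)²) = √((2 - (-3))² + (5 - 3)²)
= √(5² + 2²) = √(25 + 4) = √29 ≈ 5.3852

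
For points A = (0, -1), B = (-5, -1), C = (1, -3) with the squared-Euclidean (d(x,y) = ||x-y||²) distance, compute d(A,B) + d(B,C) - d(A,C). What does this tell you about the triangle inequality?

d(A,B) = 5² + 0² = 25, d(B,C) = 6² + 2² = 40, d(A,C) = 1² + 2² = 5.
d(A,B) + d(B,C) - d(A,C) = 25 + 40 - 5 = 65 - 5 = 60. This is ≥ 0, so the triangle inequality holds for these points.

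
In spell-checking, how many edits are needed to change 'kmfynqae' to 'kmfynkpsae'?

Let D[i][j] be the edit distance between the first i characters of 'kmfynqae' and the first j characters of 'kmfynkpsae', with D[i][0] = i, D[0][j] = j, and D[i][j] = D[i-1][j-1] if the characters match, else 1 + min(D[i-1][j], D[i][j-1], D[i-1][j-1]). Filling the table (rows: prefixes of 'kmfynqae', columns: prefixes of 'kmfynkpsae'):
     ε  k  m  f  y  n  k  p  s  a  e
  ε  0  1  2  3  4  5  6  7  8  9 10
  k  1  0  1  2  3  4  5  6  7  8  9
  m  2  1  0  1  2  3  4  5  6  7  8
  f  3  2  1  0  1  2  3  4  5  6  7
  y  4  3  2  1  0  1  2  3  4  5  6
  n  5  4  3  2  1  0  1  2  3  4  5
  q  6  5  4  3  2  1  1  2  3  4  5
  a  7  6  5  4  3  2  2  2  3  3  4
  e  8  7  6  5  4  3  3  3  3  4  3
The bottom-right entry gives D[8][10] = 3, so no sequence of fewer than 3 edits works. Backtracking through the table gives one optimal edit sequence (3 edits):
  kmfynqae → kmfynkqae (ins k @6)
  kmfynkqae → kmfynkpqae (ins p @7)
  kmfynkpqae → kmfynkpsae (sub q→s @8)
Edit distance = 3.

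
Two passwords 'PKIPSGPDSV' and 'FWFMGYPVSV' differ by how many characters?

Differing positions: 1, 2, 3, 4, 5, 6, 8. Hamming distance = 7.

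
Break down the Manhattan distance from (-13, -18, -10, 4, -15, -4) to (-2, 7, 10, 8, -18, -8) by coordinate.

Σ|x_i - y_i| = |-13 - (-2)| + |-18 - 7| + |-10 - 10| + |4 - 8| + |-15 - (-18)| + |-4 - (-8)| = 11 + 25 + 20 + 4 + 3 + 4 = 67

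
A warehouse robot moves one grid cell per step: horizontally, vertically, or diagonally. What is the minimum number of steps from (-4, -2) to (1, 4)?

max(|x_i - y_i|) = max(|-4 - 1|, |-2 - 4|) = max(5, 6) = 6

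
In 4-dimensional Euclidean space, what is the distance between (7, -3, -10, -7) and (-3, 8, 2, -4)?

√(Σ(x_i - y_i)²) = √((7 - (-3))² + (-3 - 8)² + (-10 - 2)² + (-7 - (-4))²)
= √(10² + (-11)² + (-12)² + (-3)²) = √(100 + 121 + 144 + 9) = √374 ≈ 19.3391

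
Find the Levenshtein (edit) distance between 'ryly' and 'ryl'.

Let D[i][j] be the edit distance between the first i characters of 'ryly' and the first j characters of 'ryl', with D[i][0] = i, D[0][j] = j, and D[i][j] = D[i-1][j-1] if the characters match, else 1 + min(D[i-1][j], D[i][j-1], D[i-1][j-1]). Filling the table (rows: prefixes of 'ryly', columns: prefixes of 'ryl'):
     ε  r  y  l
  ε  0  1  2  3
  r  1  0  1  2
  y  2  1  0  1
  l  3  2  1  0
  y  4  3  2  1
The bottom-right entry gives D[4][3] = 1, so no sequence of fewer than 1 edit works. Backtracking through the table gives one optimal edit sequence (1 edit):
  ryly → ryl (del y @4)
Edit distance = 1.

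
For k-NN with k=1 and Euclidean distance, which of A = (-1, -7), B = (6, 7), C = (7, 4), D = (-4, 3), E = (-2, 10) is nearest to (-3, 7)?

Distances: d(A) ≈ 14.1421, d(B) = 9, d(C) ≈ 10.4403, d(D) ≈ 4.1231, d(E) ≈ 3.1623. Nearest: E = (-2, 10) with distance 3.1623.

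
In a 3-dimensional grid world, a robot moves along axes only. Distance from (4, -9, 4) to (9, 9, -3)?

Σ|x_i - y_i| = |4 - 9| + |-9 - 9| + |4 - (-3)| = 5 + 18 + 7 = 30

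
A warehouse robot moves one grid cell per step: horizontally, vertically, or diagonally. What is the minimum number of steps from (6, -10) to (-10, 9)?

max(|x_i - y_i|) = max(|6 - (-10)|, |-10 - 9|) = max(16, 19) = 19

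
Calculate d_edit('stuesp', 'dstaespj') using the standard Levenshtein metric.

Let D[i][j] be the edit distance between the first i characters of 'stuesp' and the first j characters of 'dstaespj', with D[i][0] = i, D[0][j] = j, and D[i][j] = D[i-1][j-1] if the characters match, else 1 + min(D[i-1][j], D[i][j-1], D[i-1][j-1]). Filling the table (rows: prefixes of 'stuesp', columns: prefixes of 'dstaespj'):
     ε  d  s  t  a  e  s  p  j
  ε  0  1  2  3  4  5  6  7  8
  s  1  1  1  2  3  4  5  6  7
  t  2  2  2  1  2  3  4  5  6
  u  3  3  3  2  2  3  4  5  6
  e  4  4  4  3  3  2  3  4  5
  s  5  5  4  4  4  3  2  3  4
  p  6  6  5  5  5  4  3  2  3
The bottom-right entry gives D[6][8] = 3, so no sequence of fewer than 3 edits works. Backtracking through the table gives one optimal edit sequence (3 edits):
  stuesp → dstuesp (ins d @1)
  dstuesp → dstaesp (sub u→a @4)
  dstaesp → dstaespj (ins j @8)
Edit distance = 3.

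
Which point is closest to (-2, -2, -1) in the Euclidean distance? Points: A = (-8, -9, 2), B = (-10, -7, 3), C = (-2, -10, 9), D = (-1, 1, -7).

Distances: d(A) ≈ 9.6954, d(B) ≈ 10.247, d(C) ≈ 12.8062, d(D) ≈ 6.7823. Nearest: D = (-1, 1, -7) with distance 6.7823.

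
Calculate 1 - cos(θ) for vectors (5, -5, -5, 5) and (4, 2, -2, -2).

With u = (5, -5, -5, 5), v = (4, 2, -2, -2):
u·v = 5·4 + (-5)·2 + (-5)·(-2) + 5·(-2) = 20 + (-10) + 10 + (-10) = 10.
|u| = √(5² + (-5)² + (-5)² + 5²) = √100, |v| = √(4² + 2² + (-2)² + (-2)²) = √28, so |u||v| = √(100·28) = √2800.
cos θ = (u·v)/(|u||v|) = 10/√2800 ≈ 0.189
Cosine distance = 1 - cos θ ≈ 1 - 0.189 = 0.811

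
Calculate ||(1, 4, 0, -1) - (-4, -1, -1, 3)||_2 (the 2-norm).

(Σ|x_i - y_i|^2)^(1/2) = (|1 - (-4)|^2 + |4 - (-1)|^2 + |0 - (-1)|^2 + |-1 - 3|^2)^(1/2)
= (5^2 + 5^2 + 1^2 + 4^2)^(1/2) = (25 + 25 + 1 + 16)^(1/2) = (67)^(1/2) ≈ 8.1854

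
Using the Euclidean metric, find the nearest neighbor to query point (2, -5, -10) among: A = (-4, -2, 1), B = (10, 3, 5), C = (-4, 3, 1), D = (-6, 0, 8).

Distances: d(A) ≈ 12.8841, d(B) ≈ 18.7883, d(C) ≈ 14.8661, d(D) ≈ 20.3224. Nearest: A = (-4, -2, 1) with distance 12.8841.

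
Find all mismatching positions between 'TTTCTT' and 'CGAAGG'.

Differing positions: 1, 2, 3, 4, 5, 6. Hamming distance = 6.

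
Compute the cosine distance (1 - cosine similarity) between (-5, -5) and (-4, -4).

With u = (-5, -5), v = (-4, -4):
u·v = (-5)·(-4) + (-5)·(-4) = 20 + 20 = 40.
|u| = √((-5)² + (-5)²) = √50, |v| = √((-4)² + (-4)²) = √32, so |u||v| = √(50·32) = √1600 = 40.
cos θ = (u·v)/(|u||v|) = 40/40 = 1
Cosine distance = 1 - cos θ = 1 - 1 = 0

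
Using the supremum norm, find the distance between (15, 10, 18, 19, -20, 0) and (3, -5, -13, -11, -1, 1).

max(|x_i - y_i|) = max(|15 - 3|, |10 - (-5)|, |18 - (-13)|, |19 - (-11)|, |-20 - (-1)|, |0 - 1|) = max(12, 15, 31, 30, 19, 1) = 31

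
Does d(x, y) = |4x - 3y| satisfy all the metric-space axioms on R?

No. d fails symmetry: d(2, 5) = |4·2 - 3·5| = |-7| = 7, but d(5, 2) = |4·5 - 3·2| = |14| = 14. Since 7 ≠ 14, d(x,y) ≠ d(y,x) in general.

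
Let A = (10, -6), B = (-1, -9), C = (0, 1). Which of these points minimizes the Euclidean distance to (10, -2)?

Distances: d(A) = 4, d(B) ≈ 13.0384, d(C) ≈ 10.4403. Nearest: A = (10, -6) with distance 4.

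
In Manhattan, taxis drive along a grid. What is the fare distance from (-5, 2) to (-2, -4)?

Σ|x_i - y_i| = |-5 - (-2)| + |2 - (-4)| = 3 + 6 = 9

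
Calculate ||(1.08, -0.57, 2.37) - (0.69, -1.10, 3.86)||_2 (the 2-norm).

(Σ|x_i - y_i|^2)^(1/2) = (|1.08 - 0.69|^2 + |-0.57 - (-1.1)|^2 + |2.37 - 3.86|^2)^(1/2)
= (0.39^2 + 0.53^2 + 1.49^2)^(1/2) = (0.1521 + 0.2809 + 2.2201)^(1/2) = (2.6531)^(1/2) ≈ 1.6288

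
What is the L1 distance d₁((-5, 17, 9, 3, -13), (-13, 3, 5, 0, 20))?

Σ|x_i - y_i| = |-5 - (-13)| + |17 - 3| + |9 - 5| + |3 - 0| + |-13 - 20| = 8 + 14 + 4 + 3 + 33 = 62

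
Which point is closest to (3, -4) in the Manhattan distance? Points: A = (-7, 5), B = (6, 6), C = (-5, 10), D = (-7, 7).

Distances: d(A) = 19, d(B) = 13, d(C) = 22, d(D) = 21. Nearest: B = (6, 6) with distance 13.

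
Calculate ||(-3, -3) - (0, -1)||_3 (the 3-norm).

(Σ|x_i - y_i|^3)^(1/3) = (|-3 - 0|^3 + |-3 - (-1)|^3)^(1/3)
= (3^3 + 2^3)^(1/3) = (27 + 8)^(1/3) = (35)^(1/3) ≈ 3.2711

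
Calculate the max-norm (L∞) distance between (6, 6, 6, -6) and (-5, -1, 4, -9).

max(|x_i - y_i|) = max(|6 - (-5)|, |6 - (-1)|, |6 - 4|, |-6 - (-9)|) = max(11, 7, 2, 3) = 11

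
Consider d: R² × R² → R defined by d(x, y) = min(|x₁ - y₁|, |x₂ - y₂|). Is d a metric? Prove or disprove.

No. d fails identity of indiscernibles: take x = (4, 0) and y = (4, 7). Then d(x,y) = min(|4 - 4|, |0 - 7|) = min(0, 7) = 0, yet x ≠ y.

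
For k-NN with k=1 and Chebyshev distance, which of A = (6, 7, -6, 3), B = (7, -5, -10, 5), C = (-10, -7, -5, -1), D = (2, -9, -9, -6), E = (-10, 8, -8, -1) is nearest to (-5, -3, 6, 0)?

Distances: d(A) = 12, d(B) = 16, d(C) = 11, d(D) = 15, d(E) = 14. Nearest: C = (-10, -7, -5, -1) with distance 11.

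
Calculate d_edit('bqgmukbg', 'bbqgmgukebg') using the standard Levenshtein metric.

Let D[i][j] be the edit distance between the first i characters of 'bqgmukbg' and the first j characters of 'bbqgmgukebg', with D[i][0] = i, D[0][j] = j, and D[i][j] = D[i-1][j-1] if the characters match, else 1 + min(D[i-1][j], D[i][j-1], D[i-1][j-1]). Filling the table (rows: prefixes of 'bqgmukbg', columns: prefixes of 'bbqgmgukebg'):
     ε  b  b  q  g  m  g  u  k  e  b  g
  ε  0  1  2  3  4  5  6  7  8  9 10 11
  b  1  0  1  2  3  4  5  6  7  8  9 10
  q  2  1  1  1  2  3  4  5  6  7  8  9
  g  3  2  2  2  1  2  3  4  5  6  7  8
  m  4  3  3  3  2  1  2  3  4  5  6  7
  u  5  4  4  4  3  2  2  2  3  4  5  6
  k  6  5  5  5  4  3  3  3  2  3  4  5
  b  7  6  5  6  5  4  4  4  3  3  3  4
  g  8  7  6  6  6  5  4  5  4  4  4  3
The bottom-right entry gives D[8][11] = 3, so no sequence of fewer than 3 edits works. Backtracking through the table gives one optimal edit sequence (3 edits):
  bqgmukbg → bbqgmukbg (ins b @1)
  bbqgmukbg → bbqgmgukbg (ins g @6)
  bbqgmgukbg → bbqgmgukebg (ins e @9)
Edit distance = 3.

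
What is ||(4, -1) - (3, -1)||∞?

max(|x_i - y_i|) = max(|4 - 3|, |-1 - (-1)|) = max(1, 0) = 1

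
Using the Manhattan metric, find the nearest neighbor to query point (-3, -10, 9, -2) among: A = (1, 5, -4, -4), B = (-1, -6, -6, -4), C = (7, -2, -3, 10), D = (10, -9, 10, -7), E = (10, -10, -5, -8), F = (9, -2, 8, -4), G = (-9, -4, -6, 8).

Distances: d(A) = 34, d(B) = 23, d(C) = 42, d(D) = 20, d(E) = 33, d(F) = 23, d(G) = 37. Nearest: D = (10, -9, 10, -7) with distance 20.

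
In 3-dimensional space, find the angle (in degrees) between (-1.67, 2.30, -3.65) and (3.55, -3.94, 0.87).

With u = (-1.67, 2.30, -3.65), v = (3.55, -3.94, 0.87):
u·v = (-1.67)·3.55 + 2.3·(-3.94) + (-3.65)·0.87 = (-5.9285) + (-9.062) + (-3.1755) = -18.166.
|u| = √((-1.67)² + 2.3² + (-3.65)²) = √(2.7889 + 5.29 + 13.3225) = √21.4014, |v| = √(3.55² + (-3.94)² + 0.87²) = √(12.6025 + 15.5236 + 0.7569) = √28.883.
cos θ = (u·v)/(|u||v|) = -18.166/(√21.4014·√28.883) ≈ -0.730663
θ = arccos(-0.730663) ≈ 136.94°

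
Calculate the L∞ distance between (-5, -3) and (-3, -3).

max(|x_i - y_i|) = max(|-5 - (-3)|, |-3 - (-3)|) = max(2, 0) = 2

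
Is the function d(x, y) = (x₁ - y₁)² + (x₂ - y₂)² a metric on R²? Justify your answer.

No. The squared Euclidean distance fails the triangle inequality. Counterexample: x = (0, 0), y = (5, 2), z = (10, 4). d(x,z) = 10² + 4² = 116, but d(x,y) + d(y,z) = (5² + 2²) + (5² + 2²) = 29 + 29 = 58. Since 116 > 58, the triangle inequality is violated. (Note: √d, the ordinary Euclidean distance, IS a metric.)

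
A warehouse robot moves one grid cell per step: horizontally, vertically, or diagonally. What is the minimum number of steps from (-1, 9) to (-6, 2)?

max(|x_i - y_i|) = max(|-1 - (-6)|, |9 - 2|) = max(5, 7) = 7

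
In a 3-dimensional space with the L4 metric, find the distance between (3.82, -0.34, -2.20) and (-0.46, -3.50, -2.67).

(Σ|x_i - y_i|^4)^(1/4) = (|3.82 - (-0.46)|^4 + |-0.34 - (-3.5)|^4 + |-2.2 - (-2.67)|^4)^(1/4)
= (4.28^4 + 3.16^4 + 0.47^4)^(1/4) ≈ (335.5638 + 99.7122 + 0.0488)^(1/4) = (435.3248)^(1/4) ≈ 4.5678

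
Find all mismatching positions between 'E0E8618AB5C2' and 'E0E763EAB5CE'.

Differing positions: 4, 6, 7, 12. Hamming distance = 4.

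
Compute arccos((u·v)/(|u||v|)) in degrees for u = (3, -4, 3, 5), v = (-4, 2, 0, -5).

With u = (3, -4, 3, 5), v = (-4, 2, 0, -5):
u·v = 3·(-4) + (-4)·2 + 3·0 + 5·(-5) = (-12) + (-8) + 0 + (-25) = -45.
|u| = √(3² + (-4)² + 3² + 5²) = √59, |v| = √((-4)² + 2² + 0² + (-5)²) = √45, so |u||v| = √(59·45) = √2655.
cos θ = (u·v)/(|u||v|) = -45/√2655 ≈ -0.873334
θ = arccos(-0.873334) ≈ 150.85°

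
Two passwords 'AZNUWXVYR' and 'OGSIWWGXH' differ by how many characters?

Differing positions: 1, 2, 3, 4, 6, 7, 8, 9. Hamming distance = 8.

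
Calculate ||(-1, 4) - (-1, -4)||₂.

√(Σ(x_i - y_i)²) = √((-1 - (-1))² + (4 - (-4))²)
= √(0² + 8²) = √(0 + 64) = √64 = 8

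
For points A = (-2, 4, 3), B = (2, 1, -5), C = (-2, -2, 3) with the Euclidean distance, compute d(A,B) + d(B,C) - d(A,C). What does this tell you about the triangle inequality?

d(A,B) = √(4² + 3² + 8²) = √89 ≈ 9.434, d(B,C) = √(4² + 3² + 8²) = √89 ≈ 9.434, d(A,C) = √(0² + 6² + 0²) = √36 = 6.
d(A,B) + d(B,C) - d(A,C) = 9.434 + 9.434 - 6 = 18.868 - 6 = 12.868 (to 4 decimal places). This is ≥ 0, so the triangle inequality holds for these points.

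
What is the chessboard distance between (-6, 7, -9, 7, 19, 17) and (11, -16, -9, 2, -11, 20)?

max(|x_i - y_i|) = max(|-6 - 11|, |7 - (-16)|, |-9 - (-9)|, |7 - 2|, |19 - (-11)|, |17 - 20|) = max(17, 23, 0, 5, 30, 3) = 30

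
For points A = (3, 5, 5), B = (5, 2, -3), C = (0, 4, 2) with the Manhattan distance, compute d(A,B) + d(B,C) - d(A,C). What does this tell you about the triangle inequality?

d(A,B) = 2 + 3 + 8 = 13, d(B,C) = 5 + 2 + 5 = 12, d(A,C) = 3 + 1 + 3 = 7.
d(A,B) + d(B,C) - d(A,C) = 13 + 12 - 7 = 25 - 7 = 18. This is ≥ 0, so the triangle inequality holds for these points.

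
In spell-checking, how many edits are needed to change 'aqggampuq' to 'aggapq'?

Let D[i][j] be the edit distance between the first i characters of 'aqggampuq' and the first j characters of 'aggapq', with D[i][0] = i, D[0][j] = j, and D[i][j] = D[i-1][j-1] if the characters match, else 1 + min(D[i-1][j], D[i][j-1], D[i-1][j-1]). Filling the table (rows: prefixes of 'aqggampuq', columns: prefixes of 'aggapq'):
     ε  a  g  g  a  p  q
  ε  0  1  2  3  4  5  6
  a  1  0  1  2  3  4  5
  q  2  1  1  2  3  4  4
  g  3  2  1  1  2  3  4
  g  4  3  2  1  2  3  4
  a  5  4  3  2  1  2  3
  m  6  5  4  3  2  2  3
  p  7  6  5  4  3  2  3
  u  8  7  6  5  4  3  3
  q  9  8  7  6  5  4  3
The bottom-right entry gives D[9][6] = 3, so no sequence of fewer than 3 edits works. Backtracking through the table gives one optimal edit sequence (3 edits):
  aqggampuq → aggampuq (del q @2)
  aggampuq → aggapuq (del m @5)
  aggapuq → aggapq (del u @6)
Edit distance = 3.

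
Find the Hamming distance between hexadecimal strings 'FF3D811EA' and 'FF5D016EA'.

Differing positions: 3, 5, 7. Hamming distance = 3.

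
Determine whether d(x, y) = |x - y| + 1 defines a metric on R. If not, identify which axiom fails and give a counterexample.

No. d fails identity of indiscernibles (specifically d(x,x) = 0): d(-3, -3) = |-3 - (-3)| + 1 = 0 + 1 = 1 ≠ 0.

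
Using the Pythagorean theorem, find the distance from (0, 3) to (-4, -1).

√(Σ(x_i - y_i)²) = √((0 - (-4))² + (3 - (-1))²)
= √(4² + 4²) = √(16 + 16) = √32 ≈ 5.6569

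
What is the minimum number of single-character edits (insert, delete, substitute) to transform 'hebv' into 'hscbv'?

Let D[i][j] be the edit distance between the first i characters of 'hebv' and the first j characters of 'hscbv', with D[i][0] = i, D[0][j] = j, and D[i][j] = D[i-1][j-1] if the characters match, else 1 + min(D[i-1][j], D[i][j-1], D[i-1][j-1]). Filling the table (rows: prefixes of 'hebv', columns: prefixes of 'hscbv'):
     ε  h  s  c  b  v
  ε  0  1  2  3  4  5
  h  1  0  1  2  3  4
  e  2  1  1  2  3  4
  b  3  2  2  2  2  3
  v  4  3  3  3  3  2
The bottom-right entry gives D[4][5] = 2, so no sequence of fewer than 2 edits works. Backtracking through the table gives one optimal edit sequence (2 edits):
  hebv → hsebv (ins s @2)
  hsebv → hscbv (sub e→c @3)
Edit distance = 2.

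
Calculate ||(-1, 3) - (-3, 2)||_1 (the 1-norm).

Σ|x_i - y_i| = |-1 - (-3)| + |3 - 2| = 2 + 1 = 3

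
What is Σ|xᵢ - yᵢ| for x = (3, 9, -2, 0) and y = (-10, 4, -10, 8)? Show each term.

Σ|x_i - y_i| = |3 - (-10)| + |9 - 4| + |-2 - (-10)| + |0 - 8| = 13 + 5 + 8 + 8 = 34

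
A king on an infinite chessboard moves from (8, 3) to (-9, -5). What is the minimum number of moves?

max(|x_i - y_i|) = max(|8 - (-9)|, |3 - (-5)|) = max(17, 8) = 17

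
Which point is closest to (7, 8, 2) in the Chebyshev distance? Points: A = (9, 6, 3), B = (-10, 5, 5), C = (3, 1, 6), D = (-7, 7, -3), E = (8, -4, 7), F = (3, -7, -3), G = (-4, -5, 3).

Distances: d(A) = 2, d(B) = 17, d(C) = 7, d(D) = 14, d(E) = 12, d(F) = 15, d(G) = 13. Nearest: A = (9, 6, 3) with distance 2.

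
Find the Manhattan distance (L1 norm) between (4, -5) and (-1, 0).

Σ|x_i - y_i| = |4 - (-1)| + |-5 - 0| = 5 + 5 = 10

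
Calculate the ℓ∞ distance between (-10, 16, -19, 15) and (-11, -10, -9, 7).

max(|x_i - y_i|) = max(|-10 - (-11)|, |16 - (-10)|, |-19 - (-9)|, |15 - 7|) = max(1, 26, 10, 8) = 26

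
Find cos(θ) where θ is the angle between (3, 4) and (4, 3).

With u = (3, 4), v = (4, 3):
u·v = 3·4 + 4·3 = 12 + 12 = 24.
|u| = √(3² + 4²) = √25, |v| = √(4² + 3²) = √25, so |u||v| = √(25·25) = √625 = 25.
cos θ = (u·v)/(|u||v|) = 24/25 = 0.96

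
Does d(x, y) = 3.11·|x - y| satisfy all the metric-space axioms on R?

Yes. Since |x - y| is a metric on R and 3.11 > 0, the positive scalar multiple 3.11·|x - y| is also a metric: scaling by a positive constant preserves non-negativity, identity (d=0 ⟺ |x-y|=0 ⟺ x=y), symmetry, and the triangle inequality.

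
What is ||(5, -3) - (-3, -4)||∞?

max(|x_i - y_i|) = max(|5 - (-3)|, |-3 - (-4)|) = max(8, 1) = 8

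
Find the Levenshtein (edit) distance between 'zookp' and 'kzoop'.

Let D[i][j] be the edit distance between the first i characters of 'zookp' and the first j characters of 'kzoop', with D[i][0] = i, D[0][j] = j, and D[i][j] = D[i-1][j-1] if the characters match, else 1 + min(D[i-1][j], D[i][j-1], D[i-1][j-1]). Filling the table (rows: prefixes of 'zookp', columns: prefixes of 'kzoop'):
     ε  k  z  o  o  p
  ε  0  1  2  3  4  5
  z  1  1  1  2  3  4
  o  2  2  2  1  2  3
  o  3  3  3  2  1  2
  k  4  3  4  3  2  2
  p  5  4  4  4  3  2
The bottom-right entry gives D[5][5] = 2, so no sequence of fewer than 2 edits works. Backtracking through the table gives one optimal edit sequence (2 edits):
  zookp → kzookp (ins k @1)
  kzookp → kzoop (del k @5)
Edit distance = 2.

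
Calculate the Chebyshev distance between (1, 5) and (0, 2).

max(|x_i - y_i|) = max(|1 - 0|, |5 - 2|) = max(1, 3) = 3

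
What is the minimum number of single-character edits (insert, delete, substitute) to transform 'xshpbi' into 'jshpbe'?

Let D[i][j] be the edit distance between the first i characters of 'xshpbi' and the first j characters of 'jshpbe', with D[i][0] = i, D[0][j] = j, and D[i][j] = D[i-1][j-1] if the characters match, else 1 + min(D[i-1][j], D[i][j-1], D[i-1][j-1]). Filling the table (rows: prefixes of 'xshpbi', columns: prefixes of 'jshpbe'):
     ε  j  s  h  p  b  e
  ε  0  1  2  3  4  5  6
  x  1  1  2  3  4  5  6
  s  2  2  1  2  3  4  5
  h  3  3  2  1  2  3  4
  p  4  4  3  2  1  2  3
  b  5  5  4  3  2  1  2
  i  6  6  5  4  3  2  2
The bottom-right entry gives D[6][6] = 2, so no sequence of fewer than 2 edits works. Backtracking through the table gives one optimal edit sequence (2 edits):
  xshpbi → jshpbi (sub x→j @1)
  jshpbi → jshpbe (sub i→e @6)
Edit distance = 2.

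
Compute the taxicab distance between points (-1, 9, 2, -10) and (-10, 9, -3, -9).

Σ|x_i - y_i| = |-1 - (-10)| + |9 - 9| + |2 - (-3)| + |-10 - (-9)| = 9 + 0 + 5 + 1 = 15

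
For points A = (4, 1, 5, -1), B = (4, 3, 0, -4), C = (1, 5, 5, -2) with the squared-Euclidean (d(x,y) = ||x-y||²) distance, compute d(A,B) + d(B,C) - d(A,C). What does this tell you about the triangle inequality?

d(A,B) = 0² + 2² + 5² + 3² = 38, d(B,C) = 3² + 2² + 5² + 2² = 42, d(A,C) = 3² + 4² + 0² + 1² = 26.
d(A,B) + d(B,C) - d(A,C) = 38 + 42 - 26 = 80 - 26 = 54. This is ≥ 0, so the triangle inequality holds for these points.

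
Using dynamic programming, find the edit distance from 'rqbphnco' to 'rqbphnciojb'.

Let D[i][j] be the edit distance between the first i characters of 'rqbphnco' and the first j characters of 'rqbphnciojb', with D[i][0] = i, D[0][j] = j, and D[i][j] = D[i-1][j-1] if the characters match, else 1 + min(D[i-1][j], D[i][j-1], D[i-1][j-1]). Filling the table (rows: prefixes of 'rqbphnco', columns: prefixes of 'rqbphnciojb'):
     ε  r  q  b  p  h  n  c  i  o  j  b
  ε  0  1  2  3  4  5  6  7  8  9 10 11
  r  1  0  1  2  3  4  5  6  7  8  9 10
  q  2  1  0  1  2  3  4  5  6  7  8  9
  b  3  2  1  0  1  2  3  4  5  6  7  8
  p  4  3  2  1  0  1  2  3  4  5  6  7
  h  5  4  3  2  1  0  1  2  3  4  5  6
  n  6  5  4  3  2  1  0  1  2  3  4  5
  c  7  6  5  4  3  2  1  0  1  2  3  4
  o  8  7  6  5  4  3  2  1  1  1  2  3
The bottom-right entry gives D[8][11] = 3, so no sequence of fewer than 3 edits works. Backtracking through the table gives one optimal edit sequence (3 edits):
  rqbphnco → rqbphncio (ins i @8)
  rqbphncio → rqbphncioj (ins j @10)
  rqbphncioj → rqbphnciojb (ins b @11)
Edit distance = 3.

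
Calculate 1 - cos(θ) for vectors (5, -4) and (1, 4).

With u = (5, -4), v = (1, 4):
u·v = 5·1 + (-4)·4 = 5 + (-16) = -11.
|u| = √(5² + (-4)²) = √41, |v| = √(1² + 4²) = √17, so |u||v| = √(41·17) = √697.
cos θ = (u·v)/(|u||v|) = -11/√697 ≈ -0.4167
Cosine distance = 1 - cos θ ≈ 1 - (-0.4167) = 1.4167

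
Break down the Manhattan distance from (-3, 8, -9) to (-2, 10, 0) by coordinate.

Σ|x_i - y_i| = |-3 - (-2)| + |8 - 10| + |-9 - 0| = 1 + 2 + 9 = 12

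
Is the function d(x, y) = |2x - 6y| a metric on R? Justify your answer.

No. d fails symmetry: d(1, 4) = |2·1 - 6·4| = |-22| = 22, but d(4, 1) = |2·4 - 6·1| = |2| = 2. Since 22 ≠ 2, d(x,y) ≠ d(y,x) in general.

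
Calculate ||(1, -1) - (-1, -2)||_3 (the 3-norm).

(Σ|x_i - y_i|^3)^(1/3) = (|1 - (-1)|^3 + |-1 - (-2)|^3)^(1/3)
= (2^3 + 1^3)^(1/3) = (8 + 1)^(1/3) = (9)^(1/3) ≈ 2.0801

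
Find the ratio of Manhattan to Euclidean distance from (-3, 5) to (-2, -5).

L1 = |-3 - (-2)| + |5 - (-5)| = 1 + 10 = 11
L2 = √(1² + 10²) = √101 ≈ 10.0499
L1 ≥ L2 always (equality iff movement is along one axis); L1 > L2 here.
Ratio L1/L2 = 11/√101 ≈ 1.0945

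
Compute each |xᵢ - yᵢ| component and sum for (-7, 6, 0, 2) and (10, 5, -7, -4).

Σ|x_i - y_i| = |-7 - 10| + |6 - 5| + |0 - (-7)| + |2 - (-4)| = 17 + 1 + 7 + 6 = 31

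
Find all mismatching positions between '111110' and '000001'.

Differing positions: 1, 2, 3, 4, 5, 6. Hamming distance = 6.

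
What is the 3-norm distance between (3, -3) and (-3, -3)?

(Σ|x_i - y_i|^3)^(1/3) = (|3 - (-3)|^3 + |-3 - (-3)|^3)^(1/3)
= (6^3 + 0^3)^(1/3) = (216 + 0)^(1/3) = (216)^(1/3) = 6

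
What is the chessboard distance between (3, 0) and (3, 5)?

max(|x_i - y_i|) = max(|3 - 3|, |0 - 5|) = max(0, 5) = 5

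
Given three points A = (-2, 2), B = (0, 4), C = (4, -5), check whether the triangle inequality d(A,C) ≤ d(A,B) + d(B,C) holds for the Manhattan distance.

d(A,B) = 2 + 2 = 4, d(B,C) = 4 + 9 = 13, d(A,C) = 6 + 7 = 13.
d(A,C) = 13 ≤ 4 + 13 = 17. Triangle inequality is satisfied.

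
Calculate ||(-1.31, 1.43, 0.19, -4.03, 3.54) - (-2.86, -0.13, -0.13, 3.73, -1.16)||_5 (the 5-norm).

(Σ|x_i - y_i|^5)^(1/5) = (|-1.31 - (-2.86)|^5 + |1.43 - (-0.13)|^5 + |0.19 - (-0.13)|^5 + |-4.03 - 3.73|^5 + |3.54 - (-1.16)|^5)^(1/5)
= (1.55^5 + 1.56^5 + 0.32^5 + 7.76^5 + 4.7^5)^(1/5) ≈ (8.9466 + 9.239 + 0.0034 + 28138.9966 + 2293.4501)^(1/5) = (30450.6357)^(1/5) ≈ 7.8835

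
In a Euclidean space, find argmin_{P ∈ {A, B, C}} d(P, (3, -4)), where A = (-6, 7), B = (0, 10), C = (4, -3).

Distances: d(A) ≈ 14.2127, d(B) ≈ 14.3178, d(C) ≈ 1.4142. Nearest: C = (4, -3) with distance 1.4142.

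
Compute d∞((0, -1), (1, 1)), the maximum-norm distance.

max(|x_i - y_i|) = max(|0 - 1|, |-1 - 1|) = max(1, 2) = 2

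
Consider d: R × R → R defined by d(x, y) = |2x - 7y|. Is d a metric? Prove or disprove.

No. d fails symmetry: d(6, 1) = |2·6 - 7·1| = |5| = 5, but d(1, 6) = |2·1 - 7·6| = |-40| = 40. Since 5 ≠ 40, d(x,y) ≠ d(y,x) in general.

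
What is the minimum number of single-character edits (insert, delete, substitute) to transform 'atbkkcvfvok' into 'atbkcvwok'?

Let D[i][j] be the edit distance between the first i characters of 'atbkkcvfvok' and the first j characters of 'atbkcvwok', with D[i][0] = i, D[0][j] = j, and D[i][j] = D[i-1][j-1] if the characters match, else 1 + min(D[i-1][j], D[i][j-1], D[i-1][j-1]). Filling the table (rows: prefixes of 'atbkkcvfvok', columns: prefixes of 'atbkcvwok'):
     ε  a  t  b  k  c  v  w  o  k
  ε  0  1  2  3  4  5  6  7  8  9
  a  1  0  1  2  3  4  5  6  7  8
  t  2  1  0  1  2  3  4  5  6  7
  b  3  2  1  0  1  2  3  4  5  6
  k  4  3  2  1  0  1  2  3  4  5
  k  5  4  3  2  1  1  2  3  4  4
  c  6  5  4  3  2  1  2  3  4  5
  v  7  6  5  4  3  2  1  2  3  4
  f  8  7  6  5  4  3  2  2  3  4
  v  9  8  7  6  5  4  3  3  3  4
  o 10  9  8  7  6  5  4  4  3  4
  k 11 10  9  8  7  6  5  5  4  3
The bottom-right entry gives D[11][9] = 3, so no sequence of fewer than 3 edits works. Backtracking through the table gives one optimal edit sequence (3 edits):
  atbkkcvfvok → atbkcvfvok (del k @4)
  atbkcvfvok → atbkcvvok (del f @7)
  atbkcvvok → atbkcvwok (sub v→w @7)
Edit distance = 3.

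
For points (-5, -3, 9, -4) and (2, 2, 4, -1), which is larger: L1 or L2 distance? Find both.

L1 = |-5 - 2| + |-3 - 2| + |9 - 4| + |-4 - (-1)| = 7 + 5 + 5 + 3 = 20
L2 = √(7² + 5² + 5² + 3²) = √108 ≈ 10.3923
L1 ≥ L2 always (equality iff movement is along one axis); L1 > L2 here.
Ratio L1/L2 = 20/√108 ≈ 1.9245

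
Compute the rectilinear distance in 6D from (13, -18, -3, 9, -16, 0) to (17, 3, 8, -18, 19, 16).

Σ|x_i - y_i| = |13 - 17| + |-18 - 3| + |-3 - 8| + |9 - (-18)| + |-16 - 19| + |0 - 16| = 4 + 21 + 11 + 27 + 35 + 16 = 114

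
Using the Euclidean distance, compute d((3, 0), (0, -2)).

(Σ|x_i - y_i|^2)^(1/2) = (|3 - 0|^2 + |0 - (-2)|^2)^(1/2)
= (3^2 + 2^2)^(1/2) = (9 + 4)^(1/2) = (13)^(1/2) ≈ 3.6056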